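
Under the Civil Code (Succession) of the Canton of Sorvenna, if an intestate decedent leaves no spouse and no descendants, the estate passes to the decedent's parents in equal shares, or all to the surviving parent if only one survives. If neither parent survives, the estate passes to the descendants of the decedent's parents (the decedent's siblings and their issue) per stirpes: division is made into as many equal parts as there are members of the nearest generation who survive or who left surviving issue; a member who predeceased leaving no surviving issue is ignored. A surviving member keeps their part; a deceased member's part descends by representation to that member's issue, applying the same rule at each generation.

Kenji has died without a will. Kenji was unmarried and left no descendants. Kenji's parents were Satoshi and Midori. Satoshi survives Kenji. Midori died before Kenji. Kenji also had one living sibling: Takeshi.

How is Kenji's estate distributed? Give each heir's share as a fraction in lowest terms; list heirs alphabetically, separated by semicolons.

Satoshi 1

Only one parent, Satoshi, survives, so Satoshi takes the entire estate. The siblings take nothing because a surviving parent has priority.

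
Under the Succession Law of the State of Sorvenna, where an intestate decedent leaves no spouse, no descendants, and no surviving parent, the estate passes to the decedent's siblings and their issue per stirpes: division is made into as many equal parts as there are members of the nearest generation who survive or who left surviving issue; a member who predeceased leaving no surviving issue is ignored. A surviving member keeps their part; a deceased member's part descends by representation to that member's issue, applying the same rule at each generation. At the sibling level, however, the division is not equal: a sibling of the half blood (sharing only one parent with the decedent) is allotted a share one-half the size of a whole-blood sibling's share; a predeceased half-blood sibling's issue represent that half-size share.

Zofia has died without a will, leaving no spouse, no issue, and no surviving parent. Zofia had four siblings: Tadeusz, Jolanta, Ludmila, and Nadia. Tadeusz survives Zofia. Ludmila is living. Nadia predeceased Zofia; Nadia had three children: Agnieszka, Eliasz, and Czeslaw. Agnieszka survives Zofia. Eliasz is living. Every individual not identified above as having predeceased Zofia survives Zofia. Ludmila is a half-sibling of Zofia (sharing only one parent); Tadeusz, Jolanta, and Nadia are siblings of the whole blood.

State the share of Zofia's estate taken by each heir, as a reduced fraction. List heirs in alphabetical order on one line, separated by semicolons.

No spouse, descendants, or parent survives, so the estate passes to Zofia's siblings per stirpes.
Half-blood siblings count for one-half the weight of whole-blood siblings at the initial division.
Dividing 1 in proportion to weights (total weight 7/2): Tadeusz (weight 1) → 2/7; Jolanta (weight 1) → 2/7; Ludmila (weight 1/2) → 1/7; Nadia (weight 1) → 2/7.
Tadeusz is living and takes 2/7.
Jolanta is living and takes 2/7.
Ludmila is living and takes 1/7.
Nadia predeceased; the 2/7 allotted to Nadia's branch passes to Nadia's issue by representation.
The 2/7 is divided into 3 equal shares of 2/21 among Agnieszka, Eliasz, Czeslaw.
Agnieszka is living and takes 2/21.
Eliasz is living and takes 2/21.
Czeslaw is living and takes 2/21.

Agnieszka 2/21; Czeslaw 2/21; Eliasz 2/21; Jolanta 2/7; Ludmila 1/7; Tadeusz 2/7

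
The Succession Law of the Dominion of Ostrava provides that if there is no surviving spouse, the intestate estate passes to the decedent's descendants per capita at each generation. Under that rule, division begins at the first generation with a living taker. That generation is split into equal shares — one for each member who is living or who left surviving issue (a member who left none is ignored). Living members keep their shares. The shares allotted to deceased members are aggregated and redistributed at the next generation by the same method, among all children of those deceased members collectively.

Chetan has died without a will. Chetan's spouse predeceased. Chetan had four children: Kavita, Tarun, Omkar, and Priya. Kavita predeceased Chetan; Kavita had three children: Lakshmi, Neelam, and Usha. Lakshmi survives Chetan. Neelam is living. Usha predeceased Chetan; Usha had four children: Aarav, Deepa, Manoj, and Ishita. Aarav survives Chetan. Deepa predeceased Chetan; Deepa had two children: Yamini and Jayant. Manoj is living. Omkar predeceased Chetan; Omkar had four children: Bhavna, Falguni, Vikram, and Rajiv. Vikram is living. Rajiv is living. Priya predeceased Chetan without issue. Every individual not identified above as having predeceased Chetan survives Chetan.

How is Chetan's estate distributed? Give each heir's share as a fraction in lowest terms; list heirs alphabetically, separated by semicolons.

Aarav 1/42; Bhavna 2/21; Falguni 2/21; Ishita 1/42; Jayant 1/84; Lakshmi 2/21; Manoj 1/42; Neelam 2/21; Rajiv 2/21; Tarun 1/3; Vikram 2/21; Yamini 1/84

There is no surviving spouse, so the entire estate passes to Chetan's descendants per capita at each generation.
At generation 1 (Kavita, Tarun, Omkar) there are 3 shares of (1)/3 = 1/3 each.
Living: Tarun — each takes 1/3.
Deceased: Kavita and Omkar. Their combined 2/3 is pooled and carried to generation 2.
At generation 2 (Lakshmi, Neelam, Usha, Bhavna, Falguni, Vikram, Rajiv) there are 7 shares of (2/3)/7 = 2/21 each.
Living: Lakshmi, Neelam, Bhavna, Falguni, Vikram, and Rajiv — each takes 2/21.
Deceased: Usha. That 2/21 share is carried to generation 3.
At generation 3 (Aarav, Deepa, Manoj, Ishita) there are 4 shares of (2/21)/4 = 1/42 each.
Living: Aarav, Manoj, and Ishita — each takes 1/42.
Deceased: Deepa. That 1/42 share is carried to generation 4.
At generation 4 (Yamini, Jayant) there are 2 shares of (1/42)/2 = 1/84 each.
Living: Yamini and Jayant — each takes 1/84.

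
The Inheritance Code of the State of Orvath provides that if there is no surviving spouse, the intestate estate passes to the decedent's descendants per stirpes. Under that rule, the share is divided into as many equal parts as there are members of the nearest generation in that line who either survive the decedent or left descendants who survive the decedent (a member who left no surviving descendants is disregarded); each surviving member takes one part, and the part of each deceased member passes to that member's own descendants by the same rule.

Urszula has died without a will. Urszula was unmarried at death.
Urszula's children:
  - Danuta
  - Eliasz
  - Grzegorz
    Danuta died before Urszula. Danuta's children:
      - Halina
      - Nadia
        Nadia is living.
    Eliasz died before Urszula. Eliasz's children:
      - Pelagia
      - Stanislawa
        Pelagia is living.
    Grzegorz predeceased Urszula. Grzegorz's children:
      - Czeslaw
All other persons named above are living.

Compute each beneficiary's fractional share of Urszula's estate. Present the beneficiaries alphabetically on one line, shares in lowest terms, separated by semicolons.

Czeslaw 1/3; Halina 1/6; Nadia 1/6; Pelagia 1/6; Stanislawa 1/6

There is no surviving spouse, so the entire estate passes to Urszula's descendants per stirpes.
The estate is divided into 3 equal shares of 1/3 among Danuta, Eliasz, Grzegorz.
Danuta predeceased; the 1/3 allotted to Danuta's branch passes to Danuta's issue by representation.
The 1/3 is divided into 2 equal shares of 1/6 among Halina, Nadia.
Halina is living and takes 1/6.
Nadia is living and takes 1/6.
Eliasz predeceased; the 1/3 allotted to Eliasz's branch passes to Eliasz's issue by representation.
The 1/3 is divided into 2 equal shares of 1/6 among Pelagia, Stanislawa.
Pelagia is living and takes 1/6.
Stanislawa is living and takes 1/6.
Grzegorz predeceased; the 1/3 allotted to Grzegorz's branch passes to Grzegorz's issue by representation.
Czeslaw is the sole taker at this level and receives the full 1/3.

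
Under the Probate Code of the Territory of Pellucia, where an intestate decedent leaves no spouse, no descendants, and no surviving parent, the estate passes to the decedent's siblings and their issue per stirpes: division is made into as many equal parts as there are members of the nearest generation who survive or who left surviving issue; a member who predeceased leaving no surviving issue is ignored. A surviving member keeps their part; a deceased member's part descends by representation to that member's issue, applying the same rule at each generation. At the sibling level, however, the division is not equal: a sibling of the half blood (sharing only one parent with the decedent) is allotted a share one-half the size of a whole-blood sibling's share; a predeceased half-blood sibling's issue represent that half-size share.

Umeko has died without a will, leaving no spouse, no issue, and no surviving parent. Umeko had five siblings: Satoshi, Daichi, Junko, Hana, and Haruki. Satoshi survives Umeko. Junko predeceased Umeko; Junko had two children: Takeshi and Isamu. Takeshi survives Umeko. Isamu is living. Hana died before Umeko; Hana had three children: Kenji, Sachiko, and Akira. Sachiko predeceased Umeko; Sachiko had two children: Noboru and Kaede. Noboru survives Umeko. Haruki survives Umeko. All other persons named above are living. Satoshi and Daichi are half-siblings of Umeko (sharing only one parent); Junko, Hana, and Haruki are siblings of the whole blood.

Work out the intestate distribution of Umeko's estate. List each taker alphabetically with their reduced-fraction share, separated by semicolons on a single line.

Akira 1/12; Daichi 1/8; Haruki 1/4; Isamu 1/8; Kaede 1/24; Kenji 1/12; Noboru 1/24; Satoshi 1/8; Takeshi 1/8

No spouse, descendants, or parent survives, so the estate passes to Umeko's siblings per stirpes.
Half-blood siblings count for one-half the weight of whole-blood siblings at the initial division.
Dividing 1 in proportion to weights (total weight 4): Satoshi (weight 1/2) → 1/8; Daichi (weight 1/2) → 1/8; Junko (weight 1) → 1/4; Hana (weight 1) → 1/4; Haruki (weight 1) → 1/4.
Satoshi is living and takes 1/8.
Daichi is living and takes 1/8.
Junko predeceased; the 1/4 allotted to Junko's branch passes to Junko's issue by representation.
The 1/4 is divided into 2 equal shares of 1/8 among Takeshi, Isamu.
Takeshi is living and takes 1/8.
Isamu is living and takes 1/8.
Hana predeceased; the 1/4 allotted to Hana's branch passes to Hana's issue by representation.
The 1/4 is divided into 3 equal shares of 1/12 among Kenji, Sachiko, Akira.
Kenji is living and takes 1/12.
Sachiko predeceased; the 1/12 allotted to Sachiko's branch passes to Sachiko's issue by representation.
The 1/12 is divided into 2 equal shares of 1/24 among Noboru, Kaede.
Noboru is living and takes 1/24.
Kaede is living and takes 1/24.
Akira is living and takes 1/12.
Haruki is living and takes 1/4.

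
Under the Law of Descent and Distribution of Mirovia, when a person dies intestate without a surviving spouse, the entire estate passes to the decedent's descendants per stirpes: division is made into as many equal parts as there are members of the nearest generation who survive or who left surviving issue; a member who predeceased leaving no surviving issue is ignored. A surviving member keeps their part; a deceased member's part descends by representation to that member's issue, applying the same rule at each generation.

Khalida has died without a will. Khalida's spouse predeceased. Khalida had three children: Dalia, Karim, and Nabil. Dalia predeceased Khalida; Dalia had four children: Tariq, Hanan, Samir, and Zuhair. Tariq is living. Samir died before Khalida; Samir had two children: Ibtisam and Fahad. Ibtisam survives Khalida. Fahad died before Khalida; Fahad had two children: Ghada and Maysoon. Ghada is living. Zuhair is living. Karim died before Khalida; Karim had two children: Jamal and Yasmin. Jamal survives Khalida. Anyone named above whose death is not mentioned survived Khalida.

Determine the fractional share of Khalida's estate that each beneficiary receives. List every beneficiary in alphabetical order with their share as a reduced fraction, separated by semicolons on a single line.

Ghada 1/48; Hanan 1/12; Ibtisam 1/24; Jamal 1/6; Maysoon 1/48; Nabil 1/3; Tariq 1/12; Yasmin 1/6; Zuhair 1/12

There is no surviving spouse, so the entire estate passes to Khalida's descendants per stirpes.
The estate is divided into 3 equal shares of 1/3 among Dalia, Karim, Nabil.
Dalia predeceased; the 1/3 allotted to Dalia's branch passes to Dalia's issue by representation.
The 1/3 is divided into 4 equal shares of 1/12 among Tariq, Hanan, Samir, Zuhair.
Tariq is living and takes 1/12.
Hanan is living and takes 1/12.
Samir predeceased; the 1/12 allotted to Samir's branch passes to Samir's issue by representation.
The 1/12 is divided into 2 equal shares of 1/24 among Ibtisam, Fahad.
Ibtisam is living and takes 1/24.
Fahad predeceased; the 1/24 allotted to Fahad's branch passes to Fahad's issue by representation.
The 1/24 is divided into 2 equal shares of 1/48 among Ghada, Maysoon.
Ghada is living and takes 1/48.
Maysoon is living and takes 1/48.
Zuhair is living and takes 1/12.
Karim predeceased; the 1/3 allotted to Karim's branch passes to Karim's issue by representation.
The 1/3 is divided into 2 equal shares of 1/6 among Jamal, Yasmin.
Jamal is living and takes 1/6.
Yasmin is living and takes 1/6.
Nabil is living and takes 1/3.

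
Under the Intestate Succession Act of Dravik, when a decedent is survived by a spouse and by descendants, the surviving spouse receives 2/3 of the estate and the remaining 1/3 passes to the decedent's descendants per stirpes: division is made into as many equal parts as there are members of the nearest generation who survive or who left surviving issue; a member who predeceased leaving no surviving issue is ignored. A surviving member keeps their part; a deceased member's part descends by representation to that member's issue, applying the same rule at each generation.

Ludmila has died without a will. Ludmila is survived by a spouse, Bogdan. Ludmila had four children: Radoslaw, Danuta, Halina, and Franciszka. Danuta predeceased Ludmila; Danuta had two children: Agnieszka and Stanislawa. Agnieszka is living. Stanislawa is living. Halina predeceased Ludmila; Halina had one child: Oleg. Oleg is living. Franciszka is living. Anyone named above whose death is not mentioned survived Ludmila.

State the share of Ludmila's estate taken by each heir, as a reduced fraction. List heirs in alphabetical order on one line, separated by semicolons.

Agnieszka 1/24; Bogdan 2/3; Franciszka 1/12; Oleg 1/12; Radoslaw 1/12; Stanislawa 1/24

Bogdan, as surviving spouse, takes 2/3.
The remaining 1/3 passes to Ludmila's descendants per stirpes.
The 1/3 is divided into 4 equal shares of 1/12 among Radoslaw, Danuta, Halina, Franciszka.
Radoslaw is living and takes 1/12.
Danuta predeceased; the 1/12 allotted to Danuta's branch passes to Danuta's issue by representation.
The 1/12 is divided into 2 equal shares of 1/24 among Agnieszka, Stanislawa.
Agnieszka is living and takes 1/24.
Stanislawa is living and takes 1/24.
Halina predeceased; the 1/12 allotted to Halina's branch passes to Halina's issue by representation.
Oleg is the sole taker at this level and receives the full 1/12.
Franciszka is living and takes 1/12.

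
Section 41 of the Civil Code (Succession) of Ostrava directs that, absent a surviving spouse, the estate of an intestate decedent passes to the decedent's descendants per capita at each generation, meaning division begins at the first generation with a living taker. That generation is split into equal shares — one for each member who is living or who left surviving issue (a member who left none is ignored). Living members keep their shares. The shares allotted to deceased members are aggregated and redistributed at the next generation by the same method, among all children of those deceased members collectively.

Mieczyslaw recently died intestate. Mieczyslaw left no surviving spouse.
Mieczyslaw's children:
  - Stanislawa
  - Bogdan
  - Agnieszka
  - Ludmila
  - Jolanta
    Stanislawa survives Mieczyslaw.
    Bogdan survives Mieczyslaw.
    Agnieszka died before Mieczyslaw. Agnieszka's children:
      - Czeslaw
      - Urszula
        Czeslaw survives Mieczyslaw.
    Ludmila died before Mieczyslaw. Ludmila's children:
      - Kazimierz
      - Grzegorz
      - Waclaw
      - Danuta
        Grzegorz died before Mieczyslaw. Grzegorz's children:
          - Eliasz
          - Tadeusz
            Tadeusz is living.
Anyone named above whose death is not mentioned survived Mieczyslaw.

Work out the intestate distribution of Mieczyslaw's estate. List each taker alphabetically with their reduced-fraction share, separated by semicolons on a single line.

Bogdan 1/5; Czeslaw 1/15; Danuta 1/15; Eliasz 1/30; Jolanta 1/5; Kazimierz 1/15; Stanislawa 1/5; Tadeusz 1/30; Urszula 1/15; Waclaw 1/15

There is no surviving spouse, so the entire estate passes to Mieczyslaw's descendants per capita at each generation.
At generation 1 (Stanislawa, Bogdan, Agnieszka, Ludmila, Jolanta) there are 5 shares of (1)/5 = 1/5 each.
Living: Stanislawa, Bogdan, and Jolanta — each takes 1/5.
Deceased: Agnieszka and Ludmila. Their combined 2/5 is pooled and carried to generation 2.
At generation 2 (Czeslaw, Urszula, Kazimierz, Grzegorz, Waclaw, Danuta) there are 6 shares of (2/5)/6 = 1/15 each.
Living: Czeslaw, Urszula, Kazimierz, Waclaw, and Danuta — each takes 1/15.
Deceased: Grzegorz. That 1/15 share is carried to generation 3.
At generation 3 (Eliasz, Tadeusz) there are 2 shares of (1/15)/2 = 1/30 each.
Living: Eliasz and Tadeusz — each takes 1/30.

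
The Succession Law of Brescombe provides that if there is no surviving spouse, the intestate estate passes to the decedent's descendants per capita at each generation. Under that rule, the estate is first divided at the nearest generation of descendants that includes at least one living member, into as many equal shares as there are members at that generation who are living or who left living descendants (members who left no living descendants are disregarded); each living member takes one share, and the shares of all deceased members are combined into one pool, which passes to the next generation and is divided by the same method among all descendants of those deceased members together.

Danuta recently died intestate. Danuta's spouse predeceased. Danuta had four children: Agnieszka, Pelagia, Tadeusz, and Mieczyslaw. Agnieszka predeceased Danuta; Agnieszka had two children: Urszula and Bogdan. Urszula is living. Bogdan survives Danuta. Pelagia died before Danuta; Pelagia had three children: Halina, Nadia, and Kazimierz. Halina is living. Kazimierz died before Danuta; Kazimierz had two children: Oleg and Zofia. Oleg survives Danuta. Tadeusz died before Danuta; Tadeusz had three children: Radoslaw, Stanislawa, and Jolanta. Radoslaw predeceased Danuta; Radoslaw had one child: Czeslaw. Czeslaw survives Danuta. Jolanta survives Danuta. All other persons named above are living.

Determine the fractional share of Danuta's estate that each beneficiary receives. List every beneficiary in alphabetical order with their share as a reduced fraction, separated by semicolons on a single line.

There is no surviving spouse, so the entire estate passes to Danuta's descendants per capita at each generation.
At generation 1 (Agnieszka, Pelagia, Tadeusz, Mieczyslaw) there are 4 shares of (1)/4 = 1/4 each.
Living: Mieczyslaw — each takes 1/4.
Deceased: Agnieszka, Pelagia, and Tadeusz. Their combined 3/4 is pooled and carried to generation 2.
At generation 2 (Urszula, Bogdan, Halina, Nadia, Kazimierz, Radoslaw, Stanislawa, Jolanta) there are 8 shares of (3/4)/8 = 3/32 each.
Living: Urszula, Bogdan, Halina, Nadia, Stanislawa, and Jolanta — each takes 3/32.
Deceased: Kazimierz and Radoslaw. Their combined 3/16 is pooled and carried to generation 3.
At generation 3 (Oleg, Zofia, Czeslaw) there are 3 shares of (3/16)/3 = 1/16 each.
Living: Oleg, Zofia, and Czeslaw — each takes 1/16.

Bogdan 3/32; Czeslaw 1/16; Halina 3/32; Jolanta 3/32; Mieczyslaw 1/4; Nadia 3/32; Oleg 1/16; Stanislawa 3/32; Urszula 3/32; Zofia 1/16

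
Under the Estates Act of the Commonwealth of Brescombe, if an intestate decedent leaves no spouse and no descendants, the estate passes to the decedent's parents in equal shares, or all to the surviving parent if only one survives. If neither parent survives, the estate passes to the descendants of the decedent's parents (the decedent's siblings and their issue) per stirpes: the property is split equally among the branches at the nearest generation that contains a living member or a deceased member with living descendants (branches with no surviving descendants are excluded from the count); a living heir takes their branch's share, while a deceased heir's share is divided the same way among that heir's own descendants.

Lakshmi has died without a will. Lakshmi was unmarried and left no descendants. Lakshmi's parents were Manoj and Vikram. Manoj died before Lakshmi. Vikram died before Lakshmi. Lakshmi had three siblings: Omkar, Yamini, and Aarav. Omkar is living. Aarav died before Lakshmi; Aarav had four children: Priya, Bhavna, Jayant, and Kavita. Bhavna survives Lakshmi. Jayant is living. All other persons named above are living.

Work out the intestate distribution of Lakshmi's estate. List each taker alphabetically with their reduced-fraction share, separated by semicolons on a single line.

Neither parent survives and there are no descendants, so the estate passes to Lakshmi's siblings and their issue per stirpes.
The estate is divided into 3 equal shares of 1/3 among Omkar, Yamini, Aarav.
Omkar is living and takes 1/3.
Yamini is living and takes 1/3.
Aarav predeceased; the 1/3 allotted to Aarav's branch passes to Aarav's issue by representation.
The 1/3 is divided into 4 equal shares of 1/12 among Priya, Bhavna, Jayant, Kavita.
Priya is living and takes 1/12.
Bhavna is living and takes 1/12.
Jayant is living and takes 1/12.
Kavita is living and takes 1/12.

Bhavna 1/12; Jayant 1/12; Kavita 1/12; Omkar 1/3; Priya 1/12; Yamini 1/3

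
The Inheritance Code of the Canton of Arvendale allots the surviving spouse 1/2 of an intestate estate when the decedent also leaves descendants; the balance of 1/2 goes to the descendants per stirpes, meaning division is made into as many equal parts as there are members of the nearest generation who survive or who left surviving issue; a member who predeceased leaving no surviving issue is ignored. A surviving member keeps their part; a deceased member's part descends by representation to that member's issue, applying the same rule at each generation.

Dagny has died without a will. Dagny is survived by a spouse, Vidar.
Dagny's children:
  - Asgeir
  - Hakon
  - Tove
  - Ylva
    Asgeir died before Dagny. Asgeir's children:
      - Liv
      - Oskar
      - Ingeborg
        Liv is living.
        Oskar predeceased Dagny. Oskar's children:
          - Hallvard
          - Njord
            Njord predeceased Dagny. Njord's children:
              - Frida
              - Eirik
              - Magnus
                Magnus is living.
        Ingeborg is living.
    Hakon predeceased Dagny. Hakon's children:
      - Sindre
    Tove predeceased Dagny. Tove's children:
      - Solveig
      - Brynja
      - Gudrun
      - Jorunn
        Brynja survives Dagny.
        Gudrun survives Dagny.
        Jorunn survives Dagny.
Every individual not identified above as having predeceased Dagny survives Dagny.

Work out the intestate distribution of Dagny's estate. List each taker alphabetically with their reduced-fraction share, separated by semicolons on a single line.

Brynja 1/32; Eirik 1/144; Frida 1/144; Gudrun 1/32; Hallvard 1/48; Ingeborg 1/24; Jorunn 1/32; Liv 1/24; Magnus 1/144; Sindre 1/8; Solveig 1/32; Vidar 1/2; Ylva 1/8

Vidar, as surviving spouse, takes 1/2.
The remaining 1/2 passes to Dagny's descendants per stirpes.
The 1/2 is divided into 4 equal shares of 1/8 among Asgeir, Hakon, Tove, Ylva.
Asgeir predeceased; the 1/8 allotted to Asgeir's branch passes to Asgeir's issue by representation.
The 1/8 is divided into 3 equal shares of 1/24 among Liv, Oskar, Ingeborg.
Liv is living and takes 1/24.
Oskar predeceased; the 1/24 allotted to Oskar's branch passes to Oskar's issue by representation.
The 1/24 is divided into 2 equal shares of 1/48 among Hallvard, Njord.
Hallvard is living and takes 1/48.
Njord predeceased; the 1/48 allotted to Njord's branch passes to Njord's issue by representation.
The 1/48 is divided into 3 equal shares of 1/144 among Frida, Eirik, Magnus.
Frida is living and takes 1/144.
Eirik is living and takes 1/144.
Magnus is living and takes 1/144.
Ingeborg is living and takes 1/24.
Hakon predeceased; the 1/8 allotted to Hakon's branch passes to Hakon's issue by representation.
Sindre is the sole taker at this level and receives the full 1/8.
Tove predeceased; the 1/8 allotted to Tove's branch passes to Tove's issue by representation.
The 1/8 is divided into 4 equal shares of 1/32 among Solveig, Brynja, Gudrun, Jorunn.
Solveig is living and takes 1/32.
Brynja is living and takes 1/32.
Gudrun is living and takes 1/32.
Jorunn is living and takes 1/32.
Ylva is living and takes 1/8.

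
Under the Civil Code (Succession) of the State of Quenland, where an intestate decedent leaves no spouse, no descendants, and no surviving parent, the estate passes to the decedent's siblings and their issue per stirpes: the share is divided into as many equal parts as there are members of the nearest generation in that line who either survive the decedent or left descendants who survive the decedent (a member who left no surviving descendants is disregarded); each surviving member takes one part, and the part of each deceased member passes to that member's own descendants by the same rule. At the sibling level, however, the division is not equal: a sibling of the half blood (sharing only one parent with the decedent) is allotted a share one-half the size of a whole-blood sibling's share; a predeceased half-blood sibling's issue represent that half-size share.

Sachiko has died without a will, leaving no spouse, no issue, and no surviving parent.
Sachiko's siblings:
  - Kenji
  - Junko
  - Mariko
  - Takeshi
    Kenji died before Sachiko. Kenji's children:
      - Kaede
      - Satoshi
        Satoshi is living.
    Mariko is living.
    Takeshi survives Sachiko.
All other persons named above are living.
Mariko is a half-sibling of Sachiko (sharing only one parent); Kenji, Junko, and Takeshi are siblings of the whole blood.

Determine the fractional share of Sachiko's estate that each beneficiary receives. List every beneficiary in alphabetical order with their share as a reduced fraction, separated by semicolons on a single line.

Junko 2/7; Kaede 1/7; Mariko 1/7; Satoshi 1/7; Takeshi 2/7

No spouse, descendants, or parent survives, so the estate passes to Sachiko's siblings per stirpes.
Half-blood siblings count for one-half the weight of whole-blood siblings at the initial division.
Dividing 1 in proportion to weights (total weight 7/2): Kenji (weight 1) → 2/7; Junko (weight 1) → 2/7; Mariko (weight 1/2) → 1/7; Takeshi (weight 1) → 2/7.
Kenji predeceased; the 2/7 allotted to Kenji's branch passes to Kenji's issue by representation.
The 2/7 is divided into 2 equal shares of 1/7 among Kaede, Satoshi.
Kaede is living and takes 1/7.
Satoshi is living and takes 1/7.
Junko is living and takes 2/7.
Mariko is living and takes 1/7.
Takeshi is living and takes 2/7.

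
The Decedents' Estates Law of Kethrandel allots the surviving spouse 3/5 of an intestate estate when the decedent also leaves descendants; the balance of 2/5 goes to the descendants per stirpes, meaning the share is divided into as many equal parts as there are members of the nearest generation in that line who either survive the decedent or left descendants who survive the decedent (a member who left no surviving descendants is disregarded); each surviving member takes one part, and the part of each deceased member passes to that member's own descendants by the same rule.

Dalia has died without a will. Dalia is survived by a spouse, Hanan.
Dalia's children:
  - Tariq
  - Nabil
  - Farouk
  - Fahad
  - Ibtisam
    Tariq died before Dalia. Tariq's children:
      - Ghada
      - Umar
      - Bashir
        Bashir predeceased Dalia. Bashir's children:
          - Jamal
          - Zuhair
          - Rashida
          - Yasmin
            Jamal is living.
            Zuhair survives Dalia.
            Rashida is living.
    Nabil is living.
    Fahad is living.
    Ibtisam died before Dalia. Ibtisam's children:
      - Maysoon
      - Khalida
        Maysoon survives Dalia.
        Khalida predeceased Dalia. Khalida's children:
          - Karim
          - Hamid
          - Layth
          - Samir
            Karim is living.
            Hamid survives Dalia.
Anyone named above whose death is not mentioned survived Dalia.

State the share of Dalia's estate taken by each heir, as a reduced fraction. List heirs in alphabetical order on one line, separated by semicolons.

Hanan, as surviving spouse, takes 3/5.
The remaining 2/5 passes to Dalia's descendants per stirpes.
The 2/5 is divided into 5 equal shares of 2/25 among Tariq, Nabil, Farouk, Fahad, Ibtisam.
Tariq predeceased; the 2/25 allotted to Tariq's branch passes to Tariq's issue by representation.
The 2/25 is divided into 3 equal shares of 2/75 among Ghada, Umar, Bashir.
Ghada is living and takes 2/75.
Umar is living and takes 2/75.
Bashir predeceased; the 2/75 allotted to Bashir's branch passes to Bashir's issue by representation.
The 2/75 is divided into 4 equal shares of 1/150 among Jamal, Zuhair, Rashida, Yasmin.
Jamal is living and takes 1/150.
Zuhair is living and takes 1/150.
Rashida is living and takes 1/150.
Yasmin is living and takes 1/150.
Nabil is living and takes 2/25.
Farouk is living and takes 2/25.
Fahad is living and takes 2/25.
Ibtisam predeceased; the 2/25 allotted to Ibtisam's branch passes to Ibtisam's issue by representation.
The 2/25 is divided into 2 equal shares of 1/25 among Maysoon, Khalida.
Maysoon is living and takes 1/25.
Khalida predeceased; the 1/25 allotted to Khalida's branch passes to Khalida's issue by representation.
The 1/25 is divided into 4 equal shares of 1/100 among Karim, Hamid, Layth, Samir.
Karim is living and takes 1/100.
Hamid is living and takes 1/100.
Layth is living and takes 1/100.
Samir is living and takes 1/100.

Fahad 2/25; Farouk 2/25; Ghada 2/75; Hamid 1/100; Hanan 3/5; Jamal 1/150; Karim 1/100; Layth 1/100; Maysoon 1/25; Nabil 2/25; Rashida 1/150; Samir 1/100; Umar 2/75; Yasmin 1/150; Zuhair 1/150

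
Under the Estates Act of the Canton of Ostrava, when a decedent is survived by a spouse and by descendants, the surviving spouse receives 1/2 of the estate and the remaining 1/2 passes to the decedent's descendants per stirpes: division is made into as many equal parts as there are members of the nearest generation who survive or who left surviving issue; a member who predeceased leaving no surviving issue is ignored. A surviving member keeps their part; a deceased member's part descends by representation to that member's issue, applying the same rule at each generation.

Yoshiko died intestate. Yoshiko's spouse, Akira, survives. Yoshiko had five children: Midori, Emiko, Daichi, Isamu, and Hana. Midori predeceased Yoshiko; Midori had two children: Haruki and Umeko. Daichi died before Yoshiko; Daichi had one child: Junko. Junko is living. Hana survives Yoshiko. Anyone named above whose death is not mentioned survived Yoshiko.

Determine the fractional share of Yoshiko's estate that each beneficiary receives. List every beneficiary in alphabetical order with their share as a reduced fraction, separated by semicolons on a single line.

Akira, as surviving spouse, takes 1/2.
The remaining 1/2 passes to Yoshiko's descendants per stirpes.
The 1/2 is divided into 5 equal shares of 1/10 among Midori, Emiko, Daichi, Isamu, Hana.
Midori predeceased; the 1/10 allotted to Midori's branch passes to Midori's issue by representation.
The 1/10 is divided into 2 equal shares of 1/20 among Haruki, Umeko.
Haruki is living and takes 1/20.
Umeko is living and takes 1/20.
Emiko is living and takes 1/10.
Daichi predeceased; the 1/10 allotted to Daichi's branch passes to Daichi's issue by representation.
Junko is the sole taker at this level and receives the full 1/10.
Isamu is living and takes 1/10.
Hana is living and takes 1/10.

Akira 1/2; Emiko 1/10; Hana 1/10; Haruki 1/20; Isamu 1/10; Junko 1/10; Umeko 1/20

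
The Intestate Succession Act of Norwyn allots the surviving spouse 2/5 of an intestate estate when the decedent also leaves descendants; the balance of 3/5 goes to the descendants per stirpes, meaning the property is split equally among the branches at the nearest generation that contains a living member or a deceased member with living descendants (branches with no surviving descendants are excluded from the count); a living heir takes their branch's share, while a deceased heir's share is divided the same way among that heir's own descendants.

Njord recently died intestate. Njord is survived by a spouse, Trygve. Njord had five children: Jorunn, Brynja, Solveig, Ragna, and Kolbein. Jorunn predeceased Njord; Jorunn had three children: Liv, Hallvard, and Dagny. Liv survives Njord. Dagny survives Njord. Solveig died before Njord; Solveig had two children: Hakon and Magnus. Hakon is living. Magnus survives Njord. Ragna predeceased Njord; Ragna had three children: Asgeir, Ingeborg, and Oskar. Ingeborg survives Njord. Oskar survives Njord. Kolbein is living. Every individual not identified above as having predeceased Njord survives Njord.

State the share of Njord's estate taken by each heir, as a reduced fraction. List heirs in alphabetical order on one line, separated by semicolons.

Trygve, as surviving spouse, takes 2/5.
The remaining 3/5 passes to Njord's descendants per stirpes.
The 3/5 is divided into 5 equal shares of 3/25 among Jorunn, Brynja, Solveig, Ragna, Kolbein.
Jorunn predeceased; the 3/25 allotted to Jorunn's branch passes to Jorunn's issue by representation.
The 3/25 is divided into 3 equal shares of 1/25 among Liv, Hallvard, Dagny.
Liv is living and takes 1/25.
Hallvard is living and takes 1/25.
Dagny is living and takes 1/25.
Brynja is living and takes 3/25.
Solveig predeceased; the 3/25 allotted to Solveig's branch passes to Solveig's issue by representation.
The 3/25 is divided into 2 equal shares of 3/50 among Hakon, Magnus.
Hakon is living and takes 3/50.
Magnus is living and takes 3/50.
Ragna predeceased; the 3/25 allotted to Ragna's branch passes to Ragna's issue by representation.
The 3/25 is divided into 3 equal shares of 1/25 among Asgeir, Ingeborg, Oskar.
Asgeir is living and takes 1/25.
Ingeborg is living and takes 1/25.
Oskar is living and takes 1/25.
Kolbein is living and takes 3/25.

Asgeir 1/25; Brynja 3/25; Dagny 1/25; Hakon 3/50; Hallvard 1/25; Ingeborg 1/25; Kolbein 3/25; Liv 1/25; Magnus 3/50; Oskar 1/25; Trygve 2/5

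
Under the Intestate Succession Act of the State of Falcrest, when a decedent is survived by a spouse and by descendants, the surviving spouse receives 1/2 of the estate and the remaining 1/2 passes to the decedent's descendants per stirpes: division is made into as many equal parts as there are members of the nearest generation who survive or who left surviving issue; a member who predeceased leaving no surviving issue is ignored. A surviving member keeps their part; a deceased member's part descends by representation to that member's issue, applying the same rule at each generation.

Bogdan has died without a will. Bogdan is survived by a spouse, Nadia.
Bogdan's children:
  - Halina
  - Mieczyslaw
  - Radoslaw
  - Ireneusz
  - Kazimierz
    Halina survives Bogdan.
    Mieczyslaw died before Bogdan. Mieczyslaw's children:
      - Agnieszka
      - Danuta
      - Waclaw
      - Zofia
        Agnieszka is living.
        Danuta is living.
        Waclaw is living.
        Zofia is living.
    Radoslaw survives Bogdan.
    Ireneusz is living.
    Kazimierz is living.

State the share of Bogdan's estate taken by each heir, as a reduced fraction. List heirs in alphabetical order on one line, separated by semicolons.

Nadia, as surviving spouse, takes 1/2.
The remaining 1/2 passes to Bogdan's descendants per stirpes.
The 1/2 is divided into 5 equal shares of 1/10 among Halina, Mieczyslaw, Radoslaw, Ireneusz, Kazimierz.
Halina is living and takes 1/10.
Mieczyslaw predeceased; the 1/10 allotted to Mieczyslaw's branch passes to Mieczyslaw's issue by representation.
The 1/10 is divided into 4 equal shares of 1/40 among Agnieszka, Danuta, Waclaw, Zofia.
Agnieszka is living and takes 1/40.
Danuta is living and takes 1/40.
Waclaw is living and takes 1/40.
Zofia is living and takes 1/40.
Radoslaw is living and takes 1/10.
Ireneusz is living and takes 1/10.
Kazimierz is living and takes 1/10.

Agnieszka 1/40; Danuta 1/40; Halina 1/10; Ireneusz 1/10; Kazimierz 1/10; Nadia 1/2; Radoslaw 1/10; Waclaw 1/40; Zofia 1/40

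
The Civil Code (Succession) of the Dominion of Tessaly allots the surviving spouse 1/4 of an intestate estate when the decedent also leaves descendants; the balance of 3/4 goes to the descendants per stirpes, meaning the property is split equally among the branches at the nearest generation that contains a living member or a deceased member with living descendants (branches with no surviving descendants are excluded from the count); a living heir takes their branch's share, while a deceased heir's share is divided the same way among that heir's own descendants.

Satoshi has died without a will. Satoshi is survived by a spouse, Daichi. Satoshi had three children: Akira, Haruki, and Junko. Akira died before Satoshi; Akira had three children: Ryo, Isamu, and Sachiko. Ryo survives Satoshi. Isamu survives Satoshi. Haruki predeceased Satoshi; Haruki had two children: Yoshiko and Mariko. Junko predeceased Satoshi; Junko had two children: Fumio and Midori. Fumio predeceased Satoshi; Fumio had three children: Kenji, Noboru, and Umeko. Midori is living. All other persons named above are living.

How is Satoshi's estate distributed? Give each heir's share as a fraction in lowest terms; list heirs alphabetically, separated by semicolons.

Daichi, as surviving spouse, takes 1/4.
The remaining 3/4 passes to Satoshi's descendants per stirpes.
The 3/4 is divided into 3 equal shares of 1/4 among Akira, Haruki, Junko.
Akira predeceased; the 1/4 allotted to Akira's branch passes to Akira's issue by representation.
The 1/4 is divided into 3 equal shares of 1/12 among Ryo, Isamu, Sachiko.
Ryo is living and takes 1/12.
Isamu is living and takes 1/12.
Sachiko is living and takes 1/12.
Haruki predeceased; the 1/4 allotted to Haruki's branch passes to Haruki's issue by representation.
The 1/4 is divided into 2 equal shares of 1/8 among Yoshiko, Mariko.
Yoshiko is living and takes 1/8.
Mariko is living and takes 1/8.
Junko predeceased; the 1/4 allotted to Junko's branch passes to Junko's issue by representation.
The 1/4 is divided into 2 equal shares of 1/8 among Fumio, Midori.
Fumio predeceased; the 1/8 allotted to Fumio's branch passes to Fumio's issue by representation.
The 1/8 is divided into 3 equal shares of 1/24 among Kenji, Noboru, Umeko.
Kenji is living and takes 1/24.
Noboru is living and takes 1/24.
Umeko is living and takes 1/24.
Midori is living and takes 1/8.

Daichi 1/4; Isamu 1/12; Kenji 1/24; Mariko 1/8; Midori 1/8; Noboru 1/24; Ryo 1/12; Sachiko 1/12; Umeko 1/24; Yoshiko 1/8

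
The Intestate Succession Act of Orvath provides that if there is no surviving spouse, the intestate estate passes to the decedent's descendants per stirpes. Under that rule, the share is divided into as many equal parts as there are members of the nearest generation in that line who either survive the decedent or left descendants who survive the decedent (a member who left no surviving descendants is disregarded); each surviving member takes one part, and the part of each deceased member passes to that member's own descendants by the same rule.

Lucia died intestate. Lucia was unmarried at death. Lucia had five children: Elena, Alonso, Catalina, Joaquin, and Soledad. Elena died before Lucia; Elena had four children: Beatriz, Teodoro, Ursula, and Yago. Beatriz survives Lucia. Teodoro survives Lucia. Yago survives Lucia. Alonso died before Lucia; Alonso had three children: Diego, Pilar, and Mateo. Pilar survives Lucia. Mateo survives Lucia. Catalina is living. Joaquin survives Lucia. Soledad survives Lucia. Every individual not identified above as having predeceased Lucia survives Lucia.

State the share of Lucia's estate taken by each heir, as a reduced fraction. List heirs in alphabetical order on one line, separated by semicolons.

Beatriz 1/20; Catalina 1/5; Diego 1/15; Joaquin 1/5; Mateo 1/15; Pilar 1/15; Soledad 1/5; Teodoro 1/20; Ursula 1/20; Yago 1/20

There is no surviving spouse, so the entire estate passes to Lucia's descendants per stirpes.
The estate is divided into 5 equal shares of 1/5 among Elena, Alonso, Catalina, Joaquin, Soledad.
Elena predeceased; the 1/5 allotted to Elena's branch passes to Elena's issue by representation.
The 1/5 is divided into 4 equal shares of 1/20 among Beatriz, Teodoro, Ursula, Yago.
Beatriz is living and takes 1/20.
Teodoro is living and takes 1/20.
Ursula is living and takes 1/20.
Yago is living and takes 1/20.
Alonso predeceased; the 1/5 allotted to Alonso's branch passes to Alonso's issue by representation.
The 1/5 is divided into 3 equal shares of 1/15 among Diego, Pilar, Mateo.
Diego is living and takes 1/15.
Pilar is living and takes 1/15.
Mateo is living and takes 1/15.
Catalina is living and takes 1/5.
Joaquin is living and takes 1/5.
Soledad is living and takes 1/5.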